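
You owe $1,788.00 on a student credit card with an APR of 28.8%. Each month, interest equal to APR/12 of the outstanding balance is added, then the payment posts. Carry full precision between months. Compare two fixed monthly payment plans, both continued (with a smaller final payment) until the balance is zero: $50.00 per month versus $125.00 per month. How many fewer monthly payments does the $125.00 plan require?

Monthly rate r = 28.8%/12 = 2.4% = 0.024.
At $50.00/mo: n = ⌈−ln(1 − rB₀/P)/ln(1+r)⌉ = 83 payments (last $18.83); total interest = total paid − $1,788.00 = $2,330.83.
At $125.00/mo: 18 payments (last $91.69); total interest $428.69.
Payments saved = 83 − 18 = 65.

65 fewer payments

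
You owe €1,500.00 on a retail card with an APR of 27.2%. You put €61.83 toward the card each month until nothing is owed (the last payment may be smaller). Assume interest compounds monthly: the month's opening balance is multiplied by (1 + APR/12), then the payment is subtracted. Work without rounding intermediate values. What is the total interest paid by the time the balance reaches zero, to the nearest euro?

Monthly rate r = 27.2%/12 = 2.26667% = 0.0226667.
Payoff takes n = ⌈−ln(1 − rB₀/P)/ln(1+r)⌉ = ⌈35.616⌉ = 36 payments; the last is €38.23.
Total paid = 35·€61.83 + €38.23 = €2,202.28.
Total interest = total paid − principal = €2,202.28 − €1,500.00 = €702.28.

€702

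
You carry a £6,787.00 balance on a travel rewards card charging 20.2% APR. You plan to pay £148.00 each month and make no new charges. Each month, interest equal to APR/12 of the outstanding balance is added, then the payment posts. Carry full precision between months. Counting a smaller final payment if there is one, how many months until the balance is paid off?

Monthly rate r = 20.2%/12 = 1.68333% = 0.0168333.
Recurrence: B ← B·(1+r) − £148.00.
Month 1: interest £114.25; balance after payment £6,753.25.
Month 2: interest £113.68; balance after payment £6,718.93.
Closed form: n = −ln(1 − rB₀/P)/ln(1+r) = −ln(0.22806)/ln(1.01683) ≈ 88.549, so the balance reaches zero during payment 89.

89 months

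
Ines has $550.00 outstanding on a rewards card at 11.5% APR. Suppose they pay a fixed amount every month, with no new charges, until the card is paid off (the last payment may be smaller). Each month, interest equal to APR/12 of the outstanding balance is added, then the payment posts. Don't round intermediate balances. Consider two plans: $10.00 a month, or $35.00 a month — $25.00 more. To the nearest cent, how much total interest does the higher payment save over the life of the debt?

$186.17

Monthly rate r = 11.5%/12 = 0.958333% = 0.00958333.
At $10.00/mo: n = ⌈−ln(1 − rB₀/P)/ln(1+r)⌉ = 79 payments (last $5.14); total interest = total paid − $550.00 = $235.14.
At $35.00/mo: 18 payments (last $3.97); total interest $48.97.
Interest saved = $235.14 − $48.97 = $186.17.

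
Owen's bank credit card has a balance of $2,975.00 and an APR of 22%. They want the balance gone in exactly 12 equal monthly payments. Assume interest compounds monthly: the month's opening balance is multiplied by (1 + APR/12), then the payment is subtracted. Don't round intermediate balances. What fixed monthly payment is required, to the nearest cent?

$278.44

Monthly rate r = 22%/12 = 1.83333% = 0.0183333.
Level-payment amortization: P = B₀·r / (1 − (1+r)^(−n)) = 2975.00·0.0183333 / (1 − 1.01833^(−12)).
Denominator 1 − (1+r)^(−12) = 0.195880708.
P = 54.5417 / 0.195880708 ≈ 278.44.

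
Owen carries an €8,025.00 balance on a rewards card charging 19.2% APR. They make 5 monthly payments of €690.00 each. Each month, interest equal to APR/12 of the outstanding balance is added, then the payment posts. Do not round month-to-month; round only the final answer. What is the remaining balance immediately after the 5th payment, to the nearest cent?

Monthly rate r = 19.2%/12 = 1.6% = 0.016.
Each month: B ← B·(1+r) − €690.00.
Month 1: interest €128.40; balance after payment €7,463.40.
Month 2: interest €119.41; balance after payment €6,892.81.
Month 3: interest €110.29; balance after payment €6,313.10.
Month 4: interest €101.01; balance after payment €5,724.11.
Month 5: interest €91.59; balance after payment €5,125.69.

€5,125.69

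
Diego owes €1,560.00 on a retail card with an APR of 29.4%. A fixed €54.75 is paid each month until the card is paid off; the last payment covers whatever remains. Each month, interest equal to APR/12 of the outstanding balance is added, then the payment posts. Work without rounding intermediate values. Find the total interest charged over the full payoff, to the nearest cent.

€1,149.09

Monthly rate r = 29.4%/12 = 2.45% = 0.0245.
Payoff takes n = ⌈−ln(1 − rB₀/P)/ln(1+r)⌉ = ⌈49.478⌉ = 50 payments; the last is €26.34.
Total paid = 49·€54.75 + €26.34 = €2,709.09.
Total interest = total paid − principal = €2,709.09 − €1,560.00 = €1,149.09.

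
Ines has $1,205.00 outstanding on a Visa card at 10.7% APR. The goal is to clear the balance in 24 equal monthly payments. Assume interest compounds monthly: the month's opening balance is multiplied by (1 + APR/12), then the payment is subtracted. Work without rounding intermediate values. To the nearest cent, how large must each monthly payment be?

Monthly rate r = 10.7%/12 = 0.891667% = 0.00891667.
Level-payment amortization: P = B₀·r / (1 − (1+r)^(−n)) = 1205.00·0.00891667 / (1 − 1.00892^(−24)).
Denominator 1 − (1+r)^(−24) = 0.191885523.
P = 10.7446 / 0.191885523 ≈ 55.99.

$55.99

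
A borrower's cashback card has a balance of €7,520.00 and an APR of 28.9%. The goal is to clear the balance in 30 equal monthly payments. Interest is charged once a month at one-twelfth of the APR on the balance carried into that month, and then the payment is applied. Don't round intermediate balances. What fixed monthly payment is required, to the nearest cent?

€354.91

Monthly rate r = 28.9%/12 = 2.40833% = 0.0240833.
Level-payment amortization: P = B₀·r / (1 − (1+r)^(−n)) = 7520.00·0.0240833 / (1 − 1.02408^(−30)).
Denominator 1 − (1+r)^(−30) = 0.510287652.
P = 181.107 / 0.510287652 ≈ 354.91.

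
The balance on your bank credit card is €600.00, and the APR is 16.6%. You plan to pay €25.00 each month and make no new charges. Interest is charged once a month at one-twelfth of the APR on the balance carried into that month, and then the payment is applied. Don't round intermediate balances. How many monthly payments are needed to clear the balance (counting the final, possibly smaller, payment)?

Monthly rate r = 16.6%/12 = 1.38333% = 0.0138333.
Recurrence: B ← B·(1+r) − €25.00.
Month 1: interest €8.30; balance after payment €583.30.
Month 2: interest €8.07; balance after payment €566.37.
Closed form: n = −ln(1 − rB₀/P)/ln(1+r) = −ln(0.668)/ln(1.01383) ≈ 29.368, so the balance reaches zero during payment 30.

30 payments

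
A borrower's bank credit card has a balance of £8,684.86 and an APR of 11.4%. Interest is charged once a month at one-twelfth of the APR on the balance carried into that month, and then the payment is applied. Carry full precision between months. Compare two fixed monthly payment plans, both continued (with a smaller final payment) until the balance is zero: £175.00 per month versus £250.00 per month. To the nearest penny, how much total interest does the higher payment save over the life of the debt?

£1,211.87

Monthly rate r = 11.4%/12 = 0.95% = 0.0095.
At £175.00/mo: n = ⌈−ln(1 − rB₀/P)/ln(1+r)⌉ = 68 payments (last £76.98); total interest = total paid − £8,684.86 = £3,117.12.
At £250.00/mo: 43 payments (last £90.11); total interest £1,905.25.
Interest saved = £3,117.12 − £1,905.25 = £1,211.87.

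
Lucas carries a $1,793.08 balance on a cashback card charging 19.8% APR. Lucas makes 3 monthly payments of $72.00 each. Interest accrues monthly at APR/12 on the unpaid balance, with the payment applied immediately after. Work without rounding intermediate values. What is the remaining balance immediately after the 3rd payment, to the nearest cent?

$1,663.73

Monthly rate r = 19.8%/12 = 1.65% = 0.0165.
Each month: B ← B·(1+r) − $72.00.
Month 1: interest $29.59; balance after payment $1,750.67.
Month 2: interest $28.89; balance after payment $1,707.55.
Month 3: interest $28.17; balance after payment $1,663.73.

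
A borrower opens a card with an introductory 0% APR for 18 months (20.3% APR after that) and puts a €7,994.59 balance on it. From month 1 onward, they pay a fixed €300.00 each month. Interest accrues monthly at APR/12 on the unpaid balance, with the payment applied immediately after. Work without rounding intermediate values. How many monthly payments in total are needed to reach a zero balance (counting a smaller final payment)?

28 payments

Promo months 1–18 at r₀ = 0%/12 = 0; months 19+ at r₁ = 20.3%/12 = 0.0169167.
After month 18 (no interest yet): B = €7,994.59 − 18·€300.00 = €2,594.59.
Then at r₁ with €300.00/mo: n₂ = −ln(1 − r₁·B/P)/ln(1+r₁) ≈ 9.43 → 10 more payments.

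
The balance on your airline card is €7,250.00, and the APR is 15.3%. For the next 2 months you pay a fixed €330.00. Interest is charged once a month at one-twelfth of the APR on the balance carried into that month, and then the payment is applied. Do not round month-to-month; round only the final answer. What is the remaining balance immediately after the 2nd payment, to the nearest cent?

Monthly rate r = 15.3%/12 = 1.275% = 0.01275.
Each month: B ← B·(1+r) − €330.00.
Month 1: interest €92.44; balance after payment €7,012.44.
Month 2: interest €89.41; balance after payment €6,771.85.

€6,771.85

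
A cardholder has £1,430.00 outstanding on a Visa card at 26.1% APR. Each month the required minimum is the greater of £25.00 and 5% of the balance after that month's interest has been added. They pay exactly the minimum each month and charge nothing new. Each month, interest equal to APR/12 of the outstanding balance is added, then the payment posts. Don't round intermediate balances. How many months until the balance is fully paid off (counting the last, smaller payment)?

62 months

Monthly rate r = 26.1%/12 = 2.175% = 0.02175.
While 5% of the post-interest balance exceeds £25.00, each month B ← (B·(1+r))·(1 − 0.05), i.e. B shrinks by the factor (1+r)·0.95 = 0.97066.
This holds for months 1–37. Entering month 38 the balance is £475.18; 5% of the post-interest balance is now below £25.00, so the flat £25.00 minimum applies from here.
From month 38 a fixed £25.00 at rate r clears £475.18 in 25 more payments. Total: 37 + 25 = 62 months.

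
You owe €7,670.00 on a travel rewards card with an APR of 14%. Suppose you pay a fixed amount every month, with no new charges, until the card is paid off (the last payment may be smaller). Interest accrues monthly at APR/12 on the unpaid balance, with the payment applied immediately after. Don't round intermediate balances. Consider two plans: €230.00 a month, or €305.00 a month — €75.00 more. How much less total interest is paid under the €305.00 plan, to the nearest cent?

€639.49

Monthly rate r = 14%/12 = 1.16667% = 0.0116667.
At €230.00/mo: n = ⌈−ln(1 − rB₀/P)/ln(1+r)⌉ = 43 payments (last €111.17); total interest = total paid − €7,670.00 = €2,101.17.
At €305.00/mo: 30 payments (last €286.68); total interest €1,461.68.
Interest saved = €2,101.17 − €1,461.68 = €639.49.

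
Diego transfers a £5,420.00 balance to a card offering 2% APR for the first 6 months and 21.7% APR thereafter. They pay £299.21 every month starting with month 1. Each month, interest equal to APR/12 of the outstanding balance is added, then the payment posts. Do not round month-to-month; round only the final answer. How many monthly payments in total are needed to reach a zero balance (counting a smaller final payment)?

21 payments

Promo months 1–6 at r₀ = 2%/12 = 0.00166667; months 7+ at r₁ = 21.7%/12 = 0.0180833.
After month 6: iterate B ← B·(1+r₀) − £299.21 for 6 months → £3,671.67.
Then at r₁ with £299.21/mo: n₂ = −ln(1 − r₁·B/P)/ln(1+r₁) ≈ 14.00 → 15 more payments.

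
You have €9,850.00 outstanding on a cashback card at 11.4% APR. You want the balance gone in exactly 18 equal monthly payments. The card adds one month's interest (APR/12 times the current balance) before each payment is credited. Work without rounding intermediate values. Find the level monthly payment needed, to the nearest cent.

Monthly rate r = 11.4%/12 = 0.95% = 0.0095.
Level-payment amortization: P = B₀·r / (1 − (1+r)^(−n)) = 9850.00·0.0095 / (1 − 1.0095^(−18)).
Denominator 1 − (1+r)^(−18) = 0.156497875.
P = 93.575 / 0.156497875 ≈ 597.93.

€597.93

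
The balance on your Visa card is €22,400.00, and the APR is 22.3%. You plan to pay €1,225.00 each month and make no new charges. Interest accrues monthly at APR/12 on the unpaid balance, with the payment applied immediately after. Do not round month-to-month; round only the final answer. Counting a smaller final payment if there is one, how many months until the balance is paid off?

Monthly rate r = 22.3%/12 = 1.85833% = 0.0185833.
Recurrence: B ← B·(1+r) − €1,225.00.
Month 1: interest €416.27; balance after payment €21,591.27.
Month 2: interest €401.24; balance after payment €20,767.50.
Closed form: n = −ln(1 − rB₀/P)/ln(1+r) = −ln(0.66019)/ln(1.01858) ≈ 22.551, so the balance reaches zero during payment 23.

23 months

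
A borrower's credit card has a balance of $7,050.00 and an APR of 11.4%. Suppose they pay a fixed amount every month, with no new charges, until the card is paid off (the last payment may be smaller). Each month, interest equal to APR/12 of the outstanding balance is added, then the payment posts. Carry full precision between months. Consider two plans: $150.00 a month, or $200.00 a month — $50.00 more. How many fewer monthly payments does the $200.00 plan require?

19 fewer payments

Monthly rate r = 11.4%/12 = 0.95% = 0.0095.
At $150.00/mo: n = ⌈−ln(1 − rB₀/P)/ln(1+r)⌉ = 63 payments (last $83.84); total interest = total paid − $7,050.00 = $2,333.84.
At $200.00/mo: 44 payments (last $25.67); total interest $1,575.67.
Payments saved = 63 − 44 = 19.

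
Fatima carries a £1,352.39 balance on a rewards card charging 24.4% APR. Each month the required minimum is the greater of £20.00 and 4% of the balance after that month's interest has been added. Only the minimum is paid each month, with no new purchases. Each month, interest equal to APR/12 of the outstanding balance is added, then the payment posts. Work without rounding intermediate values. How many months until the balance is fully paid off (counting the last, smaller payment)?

84 months

Monthly rate r = 24.4%/12 = 2.03333% = 0.0203333.
While 4% of the post-interest balance exceeds £20.00, each month B ← (B·(1+r))·(1 − 0.04), i.e. B shrinks by the factor (1+r)·0.96 = 0.97952.
This holds for months 1–50. Entering month 51 the balance is £480.58; 4% of the post-interest balance is now below £20.00, so the flat £20.00 minimum applies from here.
From month 51 a fixed £20.00 at rate r clears £480.58 in 34 more payments. Total: 50 + 34 = 84 months.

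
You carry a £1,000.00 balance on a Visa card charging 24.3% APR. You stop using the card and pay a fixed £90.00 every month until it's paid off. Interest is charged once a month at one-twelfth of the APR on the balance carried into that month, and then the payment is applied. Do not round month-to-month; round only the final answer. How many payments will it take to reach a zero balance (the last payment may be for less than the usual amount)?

Monthly rate r = 24.3%/12 = 2.025% = 0.02025.
Recurrence: B ← B·(1+r) − £90.00.
Month 1: interest £20.25; balance after payment £930.25.
Month 2: interest £18.84; balance after payment £859.09.
Closed form: n = −ln(1 − rB₀/P)/ln(1+r) = −ln(0.775)/ln(1.02025) ≈ 12.714, so the balance reaches zero during payment 13.

13 payments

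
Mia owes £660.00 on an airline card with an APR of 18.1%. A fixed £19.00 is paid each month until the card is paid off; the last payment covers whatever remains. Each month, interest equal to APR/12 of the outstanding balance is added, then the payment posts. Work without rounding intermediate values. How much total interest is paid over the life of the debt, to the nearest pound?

Monthly rate r = 18.1%/12 = 1.50833% = 0.0150833.
Payoff takes n = ⌈−ln(1 − rB₀/P)/ln(1+r)⌉ = ⌈49.579⌉ = 50 payments; the last is £11.03.
Total paid = 49·£19.00 + £11.03 = £942.03.
Total interest = total paid − principal = £942.03 − £660.00 = £282.03.

£282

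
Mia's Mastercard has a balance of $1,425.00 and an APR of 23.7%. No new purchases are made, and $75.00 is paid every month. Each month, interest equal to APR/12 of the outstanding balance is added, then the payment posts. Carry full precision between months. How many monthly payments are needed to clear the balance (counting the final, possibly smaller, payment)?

Monthly rate r = 23.7%/12 = 1.975% = 0.01975.
Recurrence: B ← B·(1+r) − $75.00.
Month 1: interest $28.14; balance after payment $1,378.14.
Month 2: interest $27.22; balance after payment $1,330.36.
Closed form: n = −ln(1 − rB₀/P)/ln(1+r) = −ln(0.62475)/ln(1.01975) ≈ 24.052, so the balance reaches zero during payment 25.

25 payments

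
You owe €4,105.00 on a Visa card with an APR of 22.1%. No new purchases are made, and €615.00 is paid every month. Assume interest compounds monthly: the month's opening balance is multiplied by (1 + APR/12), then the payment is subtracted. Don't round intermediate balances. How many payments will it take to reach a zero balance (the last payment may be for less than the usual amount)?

Monthly rate r = 22.1%/12 = 1.84167% = 0.0184167.
Recurrence: B ← B·(1+r) − €615.00.
Month 1: interest €75.60; balance after payment €3,565.60.
Month 2: interest €65.67; balance after payment €3,016.27.
Closed form: n = −ln(1 − rB₀/P)/ln(1+r) = −ln(0.87707)/ln(1.01842) ≈ 7.187, so the balance reaches zero during payment 8.

8 months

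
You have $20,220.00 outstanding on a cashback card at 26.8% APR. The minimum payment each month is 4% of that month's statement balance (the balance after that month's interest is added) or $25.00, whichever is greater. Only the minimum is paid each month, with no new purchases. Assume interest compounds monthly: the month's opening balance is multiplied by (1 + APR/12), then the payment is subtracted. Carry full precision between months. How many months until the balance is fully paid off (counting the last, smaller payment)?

Monthly rate r = 26.8%/12 = 2.23333% = 0.0223333.
While 4% of the post-interest balance exceeds $25.00, each month B ← (B·(1+r))·(1 − 0.04), i.e. B shrinks by the factor (1+r)·0.96 = 0.98144.
This holds for months 1–187. Entering month 188 the balance is $608.56; 4% of the post-interest balance is now below $25.00, so the flat $25.00 minimum applies from here.
From month 188 a fixed $25.00 at rate r clears $608.56 in 36 more payments. Total: 187 + 36 = 223 months.

223 months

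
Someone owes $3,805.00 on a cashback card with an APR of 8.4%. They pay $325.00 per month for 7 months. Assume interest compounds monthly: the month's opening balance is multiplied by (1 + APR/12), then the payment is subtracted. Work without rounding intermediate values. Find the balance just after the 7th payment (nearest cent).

$1,672.07

Monthly rate r = 8.4%/12 = 0.7% = 0.007.
Each month: B ← B·(1+r) − $325.00.
Month 1: interest $26.64; balance after payment $3,506.64.
Month 2: interest $24.55; balance after payment $3,206.18.
Month 3: interest $22.44; balance after payment $2,903.62.
Month 4: interest $20.33; balance after payment $2,598.95.
Month 5: interest $18.19; balance after payment $2,292.14.
Month 6: interest $16.04; balance after payment $1,983.19.
Month 7: interest $13.88; balance after payment $1,672.07.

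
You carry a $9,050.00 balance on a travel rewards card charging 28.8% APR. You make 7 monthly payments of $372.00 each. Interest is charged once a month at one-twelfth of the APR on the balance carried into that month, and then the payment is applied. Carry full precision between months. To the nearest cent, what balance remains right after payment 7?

Monthly rate r = 28.8%/12 = 2.4% = 0.024.
Each month: B ← B·(1+r) − $372.00.
Month 1: interest $217.20; balance after payment $8,895.20.
Month 2: interest $213.48; balance after payment $8,736.68.
Month 3: interest $209.68; balance after payment $8,574.37.
Month 4: interest $205.78; balance after payment $8,408.15.
Month 5: interest $201.80; balance after payment $8,237.95.
Month 6: interest $197.71; balance after payment $8,063.66.
Month 7: interest $193.53; balance after payment $7,885.18.

$7,885.18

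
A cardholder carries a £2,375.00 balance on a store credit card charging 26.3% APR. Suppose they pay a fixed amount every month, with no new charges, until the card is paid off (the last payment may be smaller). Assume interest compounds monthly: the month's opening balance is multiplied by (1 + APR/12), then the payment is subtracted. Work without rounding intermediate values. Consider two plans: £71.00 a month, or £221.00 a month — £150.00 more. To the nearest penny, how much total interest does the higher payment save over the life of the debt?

Monthly rate r = 26.3%/12 = 2.19167% = 0.0219167.
At £71.00/mo: n = ⌈−ln(1 − rB₀/P)/ln(1+r)⌉ = 61 payments (last £66.17); total interest = total paid − £2,375.00 = £1,951.17.
At £221.00/mo: 13 payments (last £86.33); total interest £363.33.
Interest saved = £1,951.17 − £363.33 = £1,587.84.

£1,587.84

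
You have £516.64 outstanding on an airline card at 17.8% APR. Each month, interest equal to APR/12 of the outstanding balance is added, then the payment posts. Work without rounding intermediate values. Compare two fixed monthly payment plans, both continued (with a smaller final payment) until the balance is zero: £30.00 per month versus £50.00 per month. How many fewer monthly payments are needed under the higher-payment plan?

Monthly rate r = 17.8%/12 = 1.48333% = 0.0148333.
At £30.00/mo: n = ⌈−ln(1 − rB₀/P)/ln(1+r)⌉ = 21 payments (last £1.00); total interest = total paid − £516.64 = £84.36.
At £50.00/mo: 12 payments (last £15.04); total interest £48.40.
Payments saved = 21 − 12 = 9.

9 fewer payments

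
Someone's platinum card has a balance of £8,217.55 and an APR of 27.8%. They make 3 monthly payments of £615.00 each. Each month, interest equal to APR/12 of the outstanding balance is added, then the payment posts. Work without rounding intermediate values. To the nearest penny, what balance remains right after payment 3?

Monthly rate r = 27.8%/12 = 2.31667% = 0.0231667.
Each month: B ← B·(1+r) − £615.00.
Month 1: interest £190.37; balance after payment £7,792.92.
Month 2: interest £180.54; balance after payment £7,358.46.
Month 3: interest £170.47; balance after payment £6,913.93.

£6,913.93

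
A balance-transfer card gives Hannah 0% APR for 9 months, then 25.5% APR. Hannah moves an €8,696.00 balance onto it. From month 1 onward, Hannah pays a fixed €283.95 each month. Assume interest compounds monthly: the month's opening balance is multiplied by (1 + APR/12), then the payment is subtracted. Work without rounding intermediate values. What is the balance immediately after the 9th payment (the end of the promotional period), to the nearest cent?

Promo months 1–9 at r₀ = 0%/12 = 0; months 10+ at r₁ = 25.5%/12 = 0.02125.
After month 9 (no interest yet): B = €8,696.00 − 9·€283.95 = €6,140.45.

€6,140.45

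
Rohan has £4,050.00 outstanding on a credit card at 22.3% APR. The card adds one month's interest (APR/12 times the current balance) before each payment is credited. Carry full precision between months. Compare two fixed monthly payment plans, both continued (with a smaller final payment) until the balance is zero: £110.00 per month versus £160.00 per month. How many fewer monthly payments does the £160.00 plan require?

Monthly rate r = 22.3%/12 = 1.85833% = 0.0185833.
At £110.00/mo: n = ⌈−ln(1 − rB₀/P)/ln(1+r)⌉ = 63 payments (last £66.37); total interest = total paid − £4,050.00 = £2,836.37.
At £160.00/mo: 35 payments (last £83.63); total interest £1,473.63.
Payments saved = 63 − 35 = 28.

28 fewer payments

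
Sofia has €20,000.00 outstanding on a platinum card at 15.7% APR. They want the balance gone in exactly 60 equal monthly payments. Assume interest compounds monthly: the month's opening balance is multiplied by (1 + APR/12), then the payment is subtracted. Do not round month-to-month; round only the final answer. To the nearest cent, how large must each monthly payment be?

Monthly rate r = 15.7%/12 = 1.30833% = 0.0130833.
Level-payment amortization: P = B₀·r / (1 − (1+r)^(−n)) = 20000.00·0.0130833 / (1 − 1.01308^(−60)).
Denominator 1 − (1+r)^(−60) = 0.541552339.
P = 261.667 / 0.541552339 ≈ 483.18.

€483.18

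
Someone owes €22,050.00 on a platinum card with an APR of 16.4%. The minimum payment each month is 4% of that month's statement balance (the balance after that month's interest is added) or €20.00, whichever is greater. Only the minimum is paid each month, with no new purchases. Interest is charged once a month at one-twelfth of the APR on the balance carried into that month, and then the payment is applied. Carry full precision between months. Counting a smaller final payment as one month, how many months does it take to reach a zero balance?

Monthly rate r = 16.4%/12 = 1.36667% = 0.0136667.
While 4% of the post-interest balance exceeds €20.00, each month B ← (B·(1+r))·(1 − 0.04), i.e. B shrinks by the factor (1+r)·0.96 = 0.97312.
This holds for months 1–140. Entering month 141 the balance is €486.08; 4% of the post-interest balance is now below €20.00, so the flat €20.00 minimum applies from here.
From month 141 a fixed €20.00 at rate r clears €486.08 in 30 more payments. Total: 140 + 30 = 170 months.

170 months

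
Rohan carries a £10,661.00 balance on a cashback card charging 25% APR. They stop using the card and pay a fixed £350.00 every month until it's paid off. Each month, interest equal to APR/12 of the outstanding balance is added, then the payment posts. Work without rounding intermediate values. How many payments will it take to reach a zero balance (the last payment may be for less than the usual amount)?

49 months

Monthly rate r = 25%/12 = 2.08333% = 0.0208333.
Recurrence: B ← B·(1+r) − £350.00.
Month 1: interest £222.10; balance after payment £10,533.10.
Month 2: interest £219.44; balance after payment £10,402.54.
Closed form: n = −ln(1 − rB₀/P)/ln(1+r) = −ln(0.36542)/ln(1.02083) ≈ 48.824, so the balance reaches zero during payment 49.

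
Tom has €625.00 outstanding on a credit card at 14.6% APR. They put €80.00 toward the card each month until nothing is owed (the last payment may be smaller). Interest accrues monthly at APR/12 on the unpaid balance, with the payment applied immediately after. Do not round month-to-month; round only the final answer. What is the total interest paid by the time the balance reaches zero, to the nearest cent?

Monthly rate r = 14.6%/12 = 1.21667% = 0.0121667.
Payoff takes n = ⌈−ln(1 − rB₀/P)/ln(1+r)⌉ = ⌈8.259⌉ = 9 payments; the last is €20.81.
Total paid = 8·€80.00 + €20.81 = €660.81.
Total interest = total paid − principal = €660.81 − €625.00 = €35.81.

€35.81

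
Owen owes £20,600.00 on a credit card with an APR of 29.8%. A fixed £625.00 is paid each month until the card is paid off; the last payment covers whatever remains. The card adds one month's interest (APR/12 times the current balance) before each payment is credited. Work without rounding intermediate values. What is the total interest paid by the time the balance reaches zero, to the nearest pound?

Monthly rate r = 29.8%/12 = 2.48333% = 0.0248333.
Payoff takes n = ⌈−ln(1 − rB₀/P)/ln(1+r)⌉ = ⌈69.569⌉ = 70 payments; the last is £357.73.
Total paid = 69·£625.00 + £357.73 = £43,482.73.
Total interest = total paid − principal = £43,482.73 − £20,600.00 = £22,882.73.

£22,883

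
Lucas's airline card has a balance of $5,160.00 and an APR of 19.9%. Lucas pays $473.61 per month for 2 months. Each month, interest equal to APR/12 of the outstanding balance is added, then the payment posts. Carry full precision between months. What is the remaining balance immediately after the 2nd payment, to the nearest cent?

$4,377.49

Monthly rate r = 19.9%/12 = 1.65833% = 0.0165833.
Each month: B ← B·(1+r) − $473.61.
Month 1: interest $85.57; balance after payment $4,771.96.
Month 2: interest $79.14; balance after payment $4,377.49.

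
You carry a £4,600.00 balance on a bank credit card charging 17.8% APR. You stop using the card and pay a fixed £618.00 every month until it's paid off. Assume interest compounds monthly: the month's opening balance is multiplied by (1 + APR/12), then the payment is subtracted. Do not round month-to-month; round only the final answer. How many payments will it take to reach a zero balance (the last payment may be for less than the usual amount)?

8 months

Monthly rate r = 17.8%/12 = 1.48333% = 0.0148333.
Recurrence: B ← B·(1+r) − £618.00.
Month 1: interest £68.23; balance after payment £4,050.23.
Month 2: interest £60.08; balance after payment £3,492.31.
Closed form: n = −ln(1 − rB₀/P)/ln(1+r) = −ln(0.88959)/ln(1.01483) ≈ 7.946, so the balance reaches zero during payment 8.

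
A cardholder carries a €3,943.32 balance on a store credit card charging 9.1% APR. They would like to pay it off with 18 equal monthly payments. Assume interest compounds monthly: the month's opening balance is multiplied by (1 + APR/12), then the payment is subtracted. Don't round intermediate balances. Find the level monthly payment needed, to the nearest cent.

Monthly rate r = 9.1%/12 = 0.758333% = 0.00758333.
Level-payment amortization: P = B₀·r / (1 − (1+r)^(−n)) = 3943.32·0.00758333 / (1 − 1.00758^(−18)).
Denominator 1 − (1+r)^(−18) = 0.127144309.
P = 29.9035 / 0.127144309 ≈ 235.19.

€235.19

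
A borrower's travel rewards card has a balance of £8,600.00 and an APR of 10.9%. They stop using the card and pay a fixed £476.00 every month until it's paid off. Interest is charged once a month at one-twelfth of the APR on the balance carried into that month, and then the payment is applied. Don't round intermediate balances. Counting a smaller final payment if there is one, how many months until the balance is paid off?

Monthly rate r = 10.9%/12 = 0.908333% = 0.00908333.
Recurrence: B ← B·(1+r) − £476.00.
Month 1: interest £78.12; balance after payment £8,202.12.
Month 2: interest £74.50; balance after payment £7,800.62.
Closed form: n = −ln(1 − rB₀/P)/ln(1+r) = −ln(0.83589)/ln(1.00908) ≈ 19.824, so the balance reaches zero during payment 20.

20 months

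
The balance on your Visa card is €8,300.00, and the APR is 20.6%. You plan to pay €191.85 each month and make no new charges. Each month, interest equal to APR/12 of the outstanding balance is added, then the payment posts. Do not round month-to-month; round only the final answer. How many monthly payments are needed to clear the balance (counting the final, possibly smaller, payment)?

80 payments

Monthly rate r = 20.6%/12 = 1.71667% = 0.0171667.
Recurrence: B ← B·(1+r) − €191.85.
Month 1: interest €142.48; balance after payment €8,250.63.
Month 2: interest €141.64; balance after payment €8,200.42.
Closed form: n = −ln(1 − rB₀/P)/ln(1+r) = −ln(0.25732)/ln(1.01717) ≈ 79.751, so the balance reaches zero during payment 80.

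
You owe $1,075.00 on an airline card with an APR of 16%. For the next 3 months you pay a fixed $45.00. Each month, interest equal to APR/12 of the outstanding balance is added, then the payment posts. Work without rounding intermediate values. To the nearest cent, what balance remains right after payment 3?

Monthly rate r = 16%/12 = 1.33333% = 0.0133333.
Each month: B ← B·(1+r) − $45.00.
Month 1: interest $14.33; balance after payment $1,044.33.
Month 2: interest $13.92; balance after payment $1,013.26.
Month 3: interest $13.51; balance after payment $981.77.

$981.77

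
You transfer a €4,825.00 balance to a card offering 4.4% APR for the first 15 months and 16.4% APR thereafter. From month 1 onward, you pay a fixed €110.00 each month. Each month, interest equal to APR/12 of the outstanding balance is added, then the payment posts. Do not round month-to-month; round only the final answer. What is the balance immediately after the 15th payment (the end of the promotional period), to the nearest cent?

€3,404.27

Promo months 1–15 at r₀ = 4.4%/12 = 0.00366667; months 16+ at r₁ = 16.4%/12 = 0.0136667.
After month 15: iterate B ← B·(1+r₀) − €110.00 for 15 months → €3,404.27.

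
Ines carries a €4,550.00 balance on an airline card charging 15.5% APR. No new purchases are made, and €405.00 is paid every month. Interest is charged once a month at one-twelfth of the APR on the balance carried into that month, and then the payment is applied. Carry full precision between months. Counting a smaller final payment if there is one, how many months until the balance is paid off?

13 payments

Monthly rate r = 15.5%/12 = 1.29167% = 0.0129167.
Recurrence: B ← B·(1+r) − €405.00.
Month 1: interest €58.77; balance after payment €4,203.77.
Month 2: interest €54.30; balance after payment €3,853.07.
Closed form: n = −ln(1 − rB₀/P)/ln(1+r) = −ln(0.85489)/ln(1.01292) ≈ 12.217, so the balance reaches zero during payment 13.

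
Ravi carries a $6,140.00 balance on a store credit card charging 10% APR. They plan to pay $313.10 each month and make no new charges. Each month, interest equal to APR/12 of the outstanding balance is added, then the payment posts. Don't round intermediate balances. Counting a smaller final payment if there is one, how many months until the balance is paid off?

22 months

Monthly rate r = 10%/12 = 0.833333% = 0.00833333.
Recurrence: B ← B·(1+r) − $313.10.
Month 1: interest $51.17; balance after payment $5,878.07.
Month 2: interest $48.98; balance after payment $5,613.95.
Closed form: n = −ln(1 − rB₀/P)/ln(1+r) = −ln(0.83658)/ln(1.00833) ≈ 21.501, so the balance reaches zero during payment 22.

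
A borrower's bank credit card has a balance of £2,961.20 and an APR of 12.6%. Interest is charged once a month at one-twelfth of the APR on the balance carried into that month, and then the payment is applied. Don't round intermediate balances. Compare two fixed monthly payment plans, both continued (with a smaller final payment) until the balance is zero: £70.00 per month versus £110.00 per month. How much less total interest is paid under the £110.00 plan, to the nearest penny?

Monthly rate r = 12.6%/12 = 1.05% = 0.0105.
At £70.00/mo: n = ⌈−ln(1 − rB₀/P)/ln(1+r)⌉ = 57 payments (last £15.99); total interest = total paid − £2,961.20 = £974.79.
At £110.00/mo: 32 payments (last £88.58); total interest £537.38.
Interest saved = £974.79 − £537.38 = £437.41.

£437.41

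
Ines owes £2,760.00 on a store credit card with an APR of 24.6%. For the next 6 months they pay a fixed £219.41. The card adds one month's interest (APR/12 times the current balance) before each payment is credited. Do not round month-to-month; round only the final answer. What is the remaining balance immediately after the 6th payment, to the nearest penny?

£1,731.56

Monthly rate r = 24.6%/12 = 2.05% = 0.0205.
Each month: B ← B·(1+r) − £219.41.
Month 1: interest £56.58; balance after payment £2,597.17.
Month 2: interest £53.24; balance after payment £2,431.00.
Month 3: interest £49.84; balance after payment £2,261.43.
Month 4: interest £46.36; balance after payment £2,088.38.
Month 5: interest £42.81; balance after payment £1,911.78.
Month 6: interest £39.19; balance after payment £1,731.56.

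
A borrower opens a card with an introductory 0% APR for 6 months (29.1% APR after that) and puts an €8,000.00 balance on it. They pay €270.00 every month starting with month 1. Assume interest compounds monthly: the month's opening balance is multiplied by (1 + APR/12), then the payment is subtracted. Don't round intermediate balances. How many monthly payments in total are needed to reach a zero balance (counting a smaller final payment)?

Promo months 1–6 at r₀ = 0%/12 = 0; months 7+ at r₁ = 29.1%/12 = 0.02425.
After month 6 (no interest yet): B = €8,000.00 − 6·€270.00 = €6,380.00.
Then at r₁ with €270.00/mo: n₂ = −ln(1 − r₁·B/P)/ln(1+r₁) ≈ 35.52 → 36 more payments.

42 payments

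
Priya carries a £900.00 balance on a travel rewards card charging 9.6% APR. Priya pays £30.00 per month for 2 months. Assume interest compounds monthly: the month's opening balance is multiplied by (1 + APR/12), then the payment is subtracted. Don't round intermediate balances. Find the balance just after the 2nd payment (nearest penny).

Monthly rate r = 9.6%/12 = 0.8% = 0.008.
Each month: B ← B·(1+r) − £30.00.
Month 1: interest £7.20; balance after payment £877.20.
Month 2: interest £7.02; balance after payment £854.22.

£854.22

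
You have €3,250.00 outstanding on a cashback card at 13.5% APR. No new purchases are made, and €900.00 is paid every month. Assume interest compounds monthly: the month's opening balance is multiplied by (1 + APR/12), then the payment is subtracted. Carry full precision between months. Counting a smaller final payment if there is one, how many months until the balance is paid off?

Monthly rate r = 13.5%/12 = 1.125% = 0.01125.
Recurrence: B ← B·(1+r) − €900.00.
Month 1: interest €36.56; balance after payment €2,386.56.
Month 2: interest €26.85; balance after payment €1,513.41.
Month 3: interest €17.03; balance after payment €630.44.
Month 4: interest €7.09; balance after payment €0.00.

4 payments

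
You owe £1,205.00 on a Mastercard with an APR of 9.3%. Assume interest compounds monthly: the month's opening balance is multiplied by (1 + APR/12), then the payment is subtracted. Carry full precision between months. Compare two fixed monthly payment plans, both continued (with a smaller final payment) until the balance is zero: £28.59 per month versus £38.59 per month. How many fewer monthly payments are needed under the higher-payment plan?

16 fewer payments

Monthly rate r = 9.3%/12 = 0.775% = 0.00775.
At £28.59/mo: n = ⌈−ln(1 − rB₀/P)/ln(1+r)⌉ = 52 payments (last £6.52); total interest = total paid − £1,205.00 = £259.61.
At £38.59/mo: 36 payments (last £34.34); total interest £179.99.
Payments saved = 52 − 36 = 16.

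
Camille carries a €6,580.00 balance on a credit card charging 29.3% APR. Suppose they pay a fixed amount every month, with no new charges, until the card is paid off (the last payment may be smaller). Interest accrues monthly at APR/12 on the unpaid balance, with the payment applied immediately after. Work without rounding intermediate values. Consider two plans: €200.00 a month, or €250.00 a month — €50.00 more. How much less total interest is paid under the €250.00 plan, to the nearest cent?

Monthly rate r = 29.3%/12 = 2.44167% = 0.0244167.
At €200.00/mo: n = ⌈−ln(1 − rB₀/P)/ln(1+r)⌉ = 68 payments (last €82.28); total interest = total paid − €6,580.00 = €6,902.28.
At €250.00/mo: 43 payments (last €164.94); total interest €4,084.94.
Interest saved = €6,902.28 − €4,084.94 = €2,817.34.

€2,817.34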